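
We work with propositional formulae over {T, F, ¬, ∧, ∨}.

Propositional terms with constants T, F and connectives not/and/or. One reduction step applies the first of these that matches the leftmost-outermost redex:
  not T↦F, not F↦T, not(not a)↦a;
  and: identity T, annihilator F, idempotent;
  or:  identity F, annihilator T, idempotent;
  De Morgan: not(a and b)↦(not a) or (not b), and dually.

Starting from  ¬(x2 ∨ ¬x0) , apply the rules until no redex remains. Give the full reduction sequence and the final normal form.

Answer: normal form = ¬x2 ∧ x0  (in 2 steps)

Reduction:
  start: ¬(x2 ∨ ¬x0)
  step 1: ¬x2 ∧ ¬¬x0
  step 2: ¬x2 ∧ x0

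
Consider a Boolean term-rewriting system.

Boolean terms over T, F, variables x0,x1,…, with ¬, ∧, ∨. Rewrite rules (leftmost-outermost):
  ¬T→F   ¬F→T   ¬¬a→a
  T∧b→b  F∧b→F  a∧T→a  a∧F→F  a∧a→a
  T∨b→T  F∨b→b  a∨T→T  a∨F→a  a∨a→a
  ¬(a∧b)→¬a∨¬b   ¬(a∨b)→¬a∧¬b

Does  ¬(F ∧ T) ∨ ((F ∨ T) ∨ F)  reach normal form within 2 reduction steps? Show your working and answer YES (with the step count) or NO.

  start: ¬(F ∧ T) ∨ ((F ∨ T) ∨ F)
  [1] (¬F ∨ ¬T) ∨ ((F ∨ T) ∨ F)
  [2] (T ∨ ¬T) ∨ ((F ∨ T) ∨ F)

Answer: NO — after 2 steps the term is (T ∨ ¬T) ∨ ((F ∨ T) ∨ F), not yet normal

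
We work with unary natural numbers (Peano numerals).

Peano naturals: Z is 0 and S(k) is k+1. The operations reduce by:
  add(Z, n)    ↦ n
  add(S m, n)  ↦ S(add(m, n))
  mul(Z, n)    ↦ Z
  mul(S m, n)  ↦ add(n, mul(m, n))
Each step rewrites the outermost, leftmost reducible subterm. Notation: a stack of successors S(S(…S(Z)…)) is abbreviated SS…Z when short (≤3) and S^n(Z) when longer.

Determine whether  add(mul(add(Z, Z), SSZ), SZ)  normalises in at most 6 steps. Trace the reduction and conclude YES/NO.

Answer: YES — reaches normal form SZ in 3 ≤ 6 steps

Derivation:
  start: add(mul(add(Z, Z), SSZ), SZ)
  →1  add(mul(Z, SSZ), SZ)
  →2  add(Z, SZ)
  →3  SZ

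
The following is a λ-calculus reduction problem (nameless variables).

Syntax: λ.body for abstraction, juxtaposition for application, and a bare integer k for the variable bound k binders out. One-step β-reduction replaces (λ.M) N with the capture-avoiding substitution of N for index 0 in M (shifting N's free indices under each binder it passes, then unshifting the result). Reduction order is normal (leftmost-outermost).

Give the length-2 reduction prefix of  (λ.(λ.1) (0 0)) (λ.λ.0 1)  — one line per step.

  start: (λ.(λ.1) (0 0)) (λ.λ.0 1)
  [1] (λ.λ.λ.0 1) ((λ.λ.0 1) (λ.λ.0 1))
  [2] λ.λ.0 1

Answer: after 2 steps: λ.λ.0 1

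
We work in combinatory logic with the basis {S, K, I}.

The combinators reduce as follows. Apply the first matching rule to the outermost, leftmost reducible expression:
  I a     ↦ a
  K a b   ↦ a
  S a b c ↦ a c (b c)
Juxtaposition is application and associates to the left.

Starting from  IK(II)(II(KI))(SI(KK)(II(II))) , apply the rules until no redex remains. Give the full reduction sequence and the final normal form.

Answer: normal form = K  (in 11 steps)

Derivation:
  start: IK(II)(II(KI))(SI(KK)(II(II)))
  →1  K(II)(II(KI))(SI(KK)(II(II)))
  →2  II(SI(KK)(II(II)))
  →3  I(SI(KK)(II(II)))
  →4  SI(KK)(II(II))
  →5  I(II(II))(KK(II(II)))
  →6  II(II)(KK(II(II)))
  →7  I(II)(KK(II(II)))
  →8  II(KK(II(II)))
  →9  I(KK(II(II)))
  →10  KK(II(II))
  →11  K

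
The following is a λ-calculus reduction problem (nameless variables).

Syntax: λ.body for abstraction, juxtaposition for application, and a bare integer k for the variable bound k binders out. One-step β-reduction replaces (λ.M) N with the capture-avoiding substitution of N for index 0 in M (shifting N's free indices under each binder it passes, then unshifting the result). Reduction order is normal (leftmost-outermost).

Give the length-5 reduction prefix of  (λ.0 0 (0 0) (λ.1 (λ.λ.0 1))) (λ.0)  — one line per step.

Answer: after 5 steps: λ.(λ.0) (λ.λ.0 1)

Working:
  start: (λ.0 0 (0 0) (λ.1 (λ.λ.0 1))) (λ.0)
  step 1: (λ.0) (λ.0) ((λ.0) (λ.0)) (λ.(λ.0) (λ.λ.0 1))
  step 2: (λ.0) ((λ.0) (λ.0)) (λ.(λ.0) (λ.λ.0 1))
  step 3: (λ.0) (λ.0) (λ.(λ.0) (λ.λ.0 1))
  step 4: (λ.0) (λ.(λ.0) (λ.λ.0 1))
  step 5: λ.(λ.0) (λ.λ.0 1)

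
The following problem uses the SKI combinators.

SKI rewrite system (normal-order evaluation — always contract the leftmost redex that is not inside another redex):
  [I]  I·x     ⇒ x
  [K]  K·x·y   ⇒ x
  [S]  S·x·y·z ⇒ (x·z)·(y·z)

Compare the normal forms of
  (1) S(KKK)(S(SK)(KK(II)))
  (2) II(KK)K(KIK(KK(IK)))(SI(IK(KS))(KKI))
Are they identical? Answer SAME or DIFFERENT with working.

Answer: DIFFERENT — A ⇓ SK(S(SK)K), B ⇓ K

Reduction:
Term A:
  start: S(KKK)(S(SK)(KK(II)))
  step 1: SK(S(SK)(KK(II)))
  step 2: SK(S(SK)K)

Term B:
  start: II(KK)K(KIK(KK(IK)))(SI(IK(KS))(KKI))
  step 1: I(KK)K(KIK(KK(IK)))(SI(IK(KS))(KKI))
  step 2: KKK(KIK(KK(IK)))(SI(IK(KS))(KKI))
  step 3: K(KIK(KK(IK)))(SI(IK(KS))(KKI))
  step 4: KIK(KK(IK))
  step 5: I(KK(IK))
  step 6: KK(IK)
  step 7: K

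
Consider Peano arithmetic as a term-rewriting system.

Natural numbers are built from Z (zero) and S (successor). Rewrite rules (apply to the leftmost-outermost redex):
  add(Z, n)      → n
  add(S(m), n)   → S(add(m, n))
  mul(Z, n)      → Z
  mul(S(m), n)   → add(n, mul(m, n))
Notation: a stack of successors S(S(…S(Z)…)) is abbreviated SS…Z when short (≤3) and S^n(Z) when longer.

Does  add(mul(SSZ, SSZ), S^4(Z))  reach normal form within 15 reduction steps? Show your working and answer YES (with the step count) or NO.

Answer: YES — reaches normal form S^8(Z) in 14 ≤ 15 steps

Reduction:
  start: add(mul(SSZ, SSZ), S^4(Z))
  →1  add(add(SSZ, mul(SZ, SSZ)), S^4(Z))
  →2  add(S(add(SZ, mul(SZ, SSZ))), S^4(Z))
  →3  S(add(add(SZ, mul(SZ, SSZ)), S^4(Z)))
  →4  S(add(S(add(Z, mul(SZ, SSZ))), S^4(Z)))
  →5  S(S(add(add(Z, mul(SZ, SSZ)), S^4(Z))))
  →6  S(S(add(mul(SZ, SSZ), S^4(Z))))
  →7  S(S(add(add(SSZ, mul(Z, SSZ)), S^4(Z))))
  →8  S(S(add(S(add(SZ, mul(Z, SSZ))), S^4(Z))))
  →9  S(S(S(add(add(SZ, mul(Z, SSZ)), S^4(Z)))))
  →10  S(S(S(add(S(add(Z, mul(Z, SSZ))), S^4(Z)))))
  →11  S(S(S(S(add(add(Z, mul(Z, SSZ)), S^4(Z))))))
  →12  S(S(S(S(add(mul(Z, SSZ), S^4(Z))))))
  →13  S(S(S(S(add(Z, S^4(Z))))))
  →14  S^8(Z)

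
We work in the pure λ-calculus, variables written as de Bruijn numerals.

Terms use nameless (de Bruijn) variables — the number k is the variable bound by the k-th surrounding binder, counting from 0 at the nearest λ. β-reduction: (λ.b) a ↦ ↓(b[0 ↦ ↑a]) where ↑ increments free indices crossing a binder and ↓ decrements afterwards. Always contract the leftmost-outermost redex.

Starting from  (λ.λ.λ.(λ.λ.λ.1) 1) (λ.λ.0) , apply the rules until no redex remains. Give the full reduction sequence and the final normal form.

  start: (λ.λ.λ.(λ.λ.λ.1) 1) (λ.λ.0)
  →1  λ.λ.(λ.λ.λ.1) 1
  →2  λ.λ.λ.λ.1

Answer: normal form = λ.λ.λ.λ.1  (in 2 steps)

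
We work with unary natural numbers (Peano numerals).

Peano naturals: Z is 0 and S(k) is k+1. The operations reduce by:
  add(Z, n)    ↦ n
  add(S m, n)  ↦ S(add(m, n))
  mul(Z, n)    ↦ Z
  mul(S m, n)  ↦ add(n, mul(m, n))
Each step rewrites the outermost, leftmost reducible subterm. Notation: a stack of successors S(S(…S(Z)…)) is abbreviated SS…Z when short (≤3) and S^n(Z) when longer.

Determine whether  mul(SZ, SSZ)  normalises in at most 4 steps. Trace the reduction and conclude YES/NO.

  start: mul(SZ, SSZ)
  [1] add(SSZ, mul(Z, SSZ))
  [2] S(add(SZ, mul(Z, SSZ)))
  [3] S(S(add(Z, mul(Z, SSZ))))
  [4] S(S(mul(Z, SSZ)))

Answer: NO — after 4 steps the term is S(S(mul(Z, SSZ))), not yet normal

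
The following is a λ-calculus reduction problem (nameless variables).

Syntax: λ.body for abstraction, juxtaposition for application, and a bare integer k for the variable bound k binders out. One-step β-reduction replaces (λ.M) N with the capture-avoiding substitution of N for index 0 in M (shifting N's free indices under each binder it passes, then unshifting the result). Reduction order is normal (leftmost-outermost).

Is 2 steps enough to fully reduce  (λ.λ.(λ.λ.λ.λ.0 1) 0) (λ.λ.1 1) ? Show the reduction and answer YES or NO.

Answer: YES — reaches normal form λ.λ.λ.λ.0 1 in 2 ≤ 2 steps

Reduction:
  start: (λ.λ.(λ.λ.λ.λ.0 1) 0) (λ.λ.1 1)
  [1] λ.(λ.λ.λ.λ.0 1) 0
  [2] λ.λ.λ.λ.0 1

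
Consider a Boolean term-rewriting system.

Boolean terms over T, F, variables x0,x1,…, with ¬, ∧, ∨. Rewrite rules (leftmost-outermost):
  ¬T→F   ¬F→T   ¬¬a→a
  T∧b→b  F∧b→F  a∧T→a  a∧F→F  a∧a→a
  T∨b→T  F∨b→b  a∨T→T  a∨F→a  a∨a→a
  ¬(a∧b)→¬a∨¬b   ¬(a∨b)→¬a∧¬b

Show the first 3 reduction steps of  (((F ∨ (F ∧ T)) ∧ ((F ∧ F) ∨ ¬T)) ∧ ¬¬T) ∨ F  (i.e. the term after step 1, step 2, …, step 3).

Answer: after 3 steps: (F ∧ ((F ∧ F) ∨ ¬T)) ∧ ¬¬T

Reduction:
  start: (((F ∨ (F ∧ T)) ∧ ((F ∧ F) ∨ ¬T)) ∧ ¬¬T) ∨ F
  →1  ((F ∨ (F ∧ T)) ∧ ((F ∧ F) ∨ ¬T)) ∧ ¬¬T
  →2  ((F ∧ T) ∧ ((F ∧ F) ∨ ¬T)) ∧ ¬¬T
  →3  (F ∧ ((F ∧ F) ∨ ¬T)) ∧ ¬¬T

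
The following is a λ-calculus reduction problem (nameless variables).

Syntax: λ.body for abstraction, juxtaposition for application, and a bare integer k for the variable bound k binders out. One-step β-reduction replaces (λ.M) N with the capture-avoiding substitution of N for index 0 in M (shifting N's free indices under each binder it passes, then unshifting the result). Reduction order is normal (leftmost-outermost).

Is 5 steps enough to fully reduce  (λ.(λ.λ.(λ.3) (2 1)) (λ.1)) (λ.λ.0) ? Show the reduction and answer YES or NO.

  start: (λ.(λ.λ.(λ.3) (2 1)) (λ.1)) (λ.λ.0)
  →1  (λ.λ.(λ.λ.λ.0) ((λ.λ.0) 1)) (λ.λ.λ.0)
  →2  λ.(λ.λ.λ.0) ((λ.λ.0) (λ.λ.λ.0))
  →3  λ.λ.λ.0

Answer: YES — reaches normal form λ.λ.λ.0 in 3 ≤ 5 steps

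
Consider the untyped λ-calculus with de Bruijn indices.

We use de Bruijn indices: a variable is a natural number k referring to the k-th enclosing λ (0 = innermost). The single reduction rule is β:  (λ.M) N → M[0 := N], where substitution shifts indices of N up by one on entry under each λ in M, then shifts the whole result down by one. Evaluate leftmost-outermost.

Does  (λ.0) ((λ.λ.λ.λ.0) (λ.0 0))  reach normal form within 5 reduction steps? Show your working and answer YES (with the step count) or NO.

  start: (λ.0) ((λ.λ.λ.λ.0) (λ.0 0))
  →1  (λ.λ.λ.λ.0) (λ.0 0)
  →2  λ.λ.λ.0

Answer: YES — reaches normal form λ.λ.λ.0 in 2 ≤ 5 steps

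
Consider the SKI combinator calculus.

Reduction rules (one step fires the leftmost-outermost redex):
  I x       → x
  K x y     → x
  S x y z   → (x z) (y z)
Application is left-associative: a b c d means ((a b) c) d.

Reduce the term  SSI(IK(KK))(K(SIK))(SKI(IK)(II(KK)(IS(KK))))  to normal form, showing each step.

  start: SSI(IK(KK))(K(SIK))(SKI(IK)(II(KK)(IS(KK))))
  step 1: S(IK(KK))(I(IK(KK)))(K(SIK))(SKI(IK)(II(KK)(IS(KK))))
  step 2: IK(KK)(K(SIK))(I(IK(KK))(K(SIK)))(SKI(IK)(II(KK)(IS(KK))))
  step 3: K(KK)(K(SIK))(I(IK(KK))(K(SIK)))(SKI(IK)(II(KK)(IS(KK))))
  step 4: KK(I(IK(KK))(K(SIK)))(SKI(IK)(II(KK)(IS(KK))))
  step 5: K(SKI(IK)(II(KK)(IS(KK))))
  step 6: K(K(IK)(I(IK))(II(KK)(IS(KK))))
  step 7: K(IK(II(KK)(IS(KK))))
  step 8: K(K(II(KK)(IS(KK))))
  step 9: K(K(I(KK)(IS(KK))))
  step 10: K(K(KK(IS(KK))))
  step 11: K(KK)

Answer: normal form = K(KK)  (in 11 steps)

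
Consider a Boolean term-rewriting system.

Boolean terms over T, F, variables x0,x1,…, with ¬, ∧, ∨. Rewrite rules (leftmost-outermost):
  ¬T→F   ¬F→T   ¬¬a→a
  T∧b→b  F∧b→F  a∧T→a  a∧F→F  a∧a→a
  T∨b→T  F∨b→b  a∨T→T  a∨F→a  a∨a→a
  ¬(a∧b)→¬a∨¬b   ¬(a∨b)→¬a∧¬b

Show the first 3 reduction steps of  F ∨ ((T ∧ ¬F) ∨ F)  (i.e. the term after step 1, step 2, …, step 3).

Answer: after 3 steps: ¬F

Reduction:
  start: F ∨ ((T ∧ ¬F) ∨ F)
  step 1: (T ∧ ¬F) ∨ F
  step 2: T ∧ ¬F
  step 3: ¬F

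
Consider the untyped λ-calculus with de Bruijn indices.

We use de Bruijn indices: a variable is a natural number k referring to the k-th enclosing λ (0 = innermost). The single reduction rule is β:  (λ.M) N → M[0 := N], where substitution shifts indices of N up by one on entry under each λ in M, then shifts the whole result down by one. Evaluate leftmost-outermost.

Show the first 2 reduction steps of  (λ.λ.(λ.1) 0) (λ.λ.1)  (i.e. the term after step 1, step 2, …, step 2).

Answer: after 2 steps: λ.0

Reduction:
  start: (λ.λ.(λ.1) 0) (λ.λ.1)
  →1  λ.(λ.1) 0
  →2  λ.0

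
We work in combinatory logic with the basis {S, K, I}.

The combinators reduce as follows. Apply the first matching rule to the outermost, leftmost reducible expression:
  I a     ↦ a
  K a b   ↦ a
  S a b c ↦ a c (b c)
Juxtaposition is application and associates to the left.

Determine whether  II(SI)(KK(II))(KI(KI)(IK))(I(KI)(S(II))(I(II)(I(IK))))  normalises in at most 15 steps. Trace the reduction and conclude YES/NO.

Answer: YES — reaches normal form KK in 12 ≤ 15 steps

Working:
  start: II(SI)(KK(II))(KI(KI)(IK))(I(KI)(S(II))(I(II)(I(IK))))
  →1  I(SI)(KK(II))(KI(KI)(IK))(I(KI)(S(II))(I(II)(I(IK))))
  →2  SI(KK(II))(KI(KI)(IK))(I(KI)(S(II))(I(II)(I(IK))))
  →3  I(KI(KI)(IK))(KK(II)(KI(KI)(IK)))(I(KI)(S(II))(I(II)(I(IK))))
  →4  KI(KI)(IK)(KK(II)(KI(KI)(IK)))(I(KI)(S(II))(I(II)(I(IK))))
  →5  I(IK)(KK(II)(KI(KI)(IK)))(I(KI)(S(II))(I(II)(I(IK))))
  →6  IK(KK(II)(KI(KI)(IK)))(I(KI)(S(II))(I(II)(I(IK))))
  →7  K(KK(II)(KI(KI)(IK)))(I(KI)(S(II))(I(II)(I(IK))))
  →8  KK(II)(KI(KI)(IK))
  →9  K(KI(KI)(IK))
  →10  K(I(IK))
  →11  K(IK)
  →12  KK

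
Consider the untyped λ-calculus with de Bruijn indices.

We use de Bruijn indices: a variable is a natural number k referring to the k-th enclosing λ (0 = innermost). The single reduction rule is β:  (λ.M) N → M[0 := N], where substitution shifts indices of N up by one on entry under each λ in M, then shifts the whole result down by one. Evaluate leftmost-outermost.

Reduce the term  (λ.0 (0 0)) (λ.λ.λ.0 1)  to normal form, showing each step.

  start: (λ.0 (0 0)) (λ.λ.λ.0 1)
  step 1: (λ.λ.λ.0 1) ((λ.λ.λ.0 1) (λ.λ.λ.0 1))
  step 2: λ.λ.0 1

Answer: normal form = λ.λ.0 1  (in 2 steps)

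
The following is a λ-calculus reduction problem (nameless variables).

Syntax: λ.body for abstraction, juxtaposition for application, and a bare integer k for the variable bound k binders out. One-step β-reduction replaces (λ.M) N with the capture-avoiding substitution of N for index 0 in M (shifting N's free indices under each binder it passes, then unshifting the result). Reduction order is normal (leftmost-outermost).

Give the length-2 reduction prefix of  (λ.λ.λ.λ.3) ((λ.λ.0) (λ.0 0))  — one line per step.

  start: (λ.λ.λ.λ.3) ((λ.λ.0) (λ.0 0))
  →1  λ.λ.λ.(λ.λ.0) (λ.0 0)
  →2  λ.λ.λ.λ.0

Answer: after 2 steps: λ.λ.λ.λ.0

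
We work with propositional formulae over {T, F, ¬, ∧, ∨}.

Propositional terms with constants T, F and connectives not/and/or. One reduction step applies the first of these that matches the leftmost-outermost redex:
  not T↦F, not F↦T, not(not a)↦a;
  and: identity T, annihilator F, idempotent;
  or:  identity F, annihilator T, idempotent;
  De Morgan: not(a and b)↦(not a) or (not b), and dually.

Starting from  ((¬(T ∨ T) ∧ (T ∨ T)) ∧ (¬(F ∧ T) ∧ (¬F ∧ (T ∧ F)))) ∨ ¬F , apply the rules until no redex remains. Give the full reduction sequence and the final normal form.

Answer: normal form = T  (in 7 steps)

Reduction:
  start: ((¬(T ∨ T) ∧ (T ∨ T)) ∧ (¬(F ∧ T) ∧ (¬F ∧ (T ∧ F)))) ∨ ¬F
  step 1: (((¬T ∧ ¬T) ∧ (T ∨ T)) ∧ (¬(F ∧ T) ∧ (¬F ∧ (T ∧ F)))) ∨ ¬F
  step 2: ((¬T ∧ (T ∨ T)) ∧ (¬(F ∧ T) ∧ (¬F ∧ (T ∧ F)))) ∨ ¬F
  step 3: ((F ∧ (T ∨ T)) ∧ (¬(F ∧ T) ∧ (¬F ∧ (T ∧ F)))) ∨ ¬F
  step 4: (F ∧ (¬(F ∧ T) ∧ (¬F ∧ (T ∧ F)))) ∨ ¬F
  step 5: F ∨ ¬F
  step 6: ¬F
  step 7: T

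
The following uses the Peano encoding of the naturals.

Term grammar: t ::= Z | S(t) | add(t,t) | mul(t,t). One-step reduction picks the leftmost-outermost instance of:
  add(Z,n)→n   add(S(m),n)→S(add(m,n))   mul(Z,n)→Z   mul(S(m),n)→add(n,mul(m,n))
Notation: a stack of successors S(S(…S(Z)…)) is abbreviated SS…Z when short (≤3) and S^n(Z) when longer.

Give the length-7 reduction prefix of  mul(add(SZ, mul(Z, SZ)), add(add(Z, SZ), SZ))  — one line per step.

  start: mul(add(SZ, mul(Z, SZ)), add(add(Z, SZ), SZ))
  →1  mul(S(add(Z, mul(Z, SZ))), add(add(Z, SZ), SZ))
  →2  add(add(add(Z, SZ), SZ), mul(add(Z, mul(Z, SZ)), add(add(Z, SZ), SZ)))
  →3  add(add(SZ, SZ), mul(add(Z, mul(Z, SZ)), add(add(Z, SZ), SZ)))
  →4  add(S(add(Z, SZ)), mul(add(Z, mul(Z, SZ)), add(add(Z, SZ), SZ)))
  →5  S(add(add(Z, SZ), mul(add(Z, mul(Z, SZ)), add(add(Z, SZ), SZ))))
  →6  S(add(SZ, mul(add(Z, mul(Z, SZ)), add(add(Z, SZ), SZ))))
  →7  S(S(add(Z, mul(add(Z, mul(Z, SZ)), add(add(Z, SZ), SZ)))))

Answer: after 7 steps: S(S(add(Z, mul(add(Z, mul(Z, SZ)), add(add(Z, SZ), SZ)))))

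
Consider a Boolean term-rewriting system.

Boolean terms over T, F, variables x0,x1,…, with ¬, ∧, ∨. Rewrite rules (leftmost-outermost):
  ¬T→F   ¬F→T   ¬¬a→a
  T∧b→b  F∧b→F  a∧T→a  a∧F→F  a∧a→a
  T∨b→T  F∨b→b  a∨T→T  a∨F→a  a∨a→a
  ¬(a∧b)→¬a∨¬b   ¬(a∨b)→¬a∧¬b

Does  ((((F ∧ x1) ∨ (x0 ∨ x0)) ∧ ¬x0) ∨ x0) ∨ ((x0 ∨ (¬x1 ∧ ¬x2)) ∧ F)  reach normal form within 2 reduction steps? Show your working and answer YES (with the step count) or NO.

  start: ((((F ∧ x1) ∨ (x0 ∨ x0)) ∧ ¬x0) ∨ x0) ∨ ((x0 ∨ (¬x1 ∧ ¬x2)) ∧ F)
  →1  (((F ∨ (x0 ∨ x0)) ∧ ¬x0) ∨ x0) ∨ ((x0 ∨ (¬x1 ∧ ¬x2)) ∧ F)
  →2  (((x0 ∨ x0) ∧ ¬x0) ∨ x0) ∨ ((x0 ∨ (¬x1 ∧ ¬x2)) ∧ F)

Answer: NO — after 2 steps the term is (((x0 ∨ x0) ∧ ¬x0) ∨ x0) ∨ ((x0 ∨ (¬x1 ∧ ¬x2)) ∧ F), not yet normal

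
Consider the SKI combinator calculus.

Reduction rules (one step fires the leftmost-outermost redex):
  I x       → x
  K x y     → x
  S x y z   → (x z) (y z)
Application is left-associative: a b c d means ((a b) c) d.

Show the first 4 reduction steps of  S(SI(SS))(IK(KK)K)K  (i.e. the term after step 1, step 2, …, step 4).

Answer: after 4 steps: SSK

Reduction:
  start: S(SI(SS))(IK(KK)K)K
  step 1: SI(SS)K(IK(KK)KK)
  step 2: IK(SSK)(IK(KK)KK)
  step 3: K(SSK)(IK(KK)KK)
  step 4: SSK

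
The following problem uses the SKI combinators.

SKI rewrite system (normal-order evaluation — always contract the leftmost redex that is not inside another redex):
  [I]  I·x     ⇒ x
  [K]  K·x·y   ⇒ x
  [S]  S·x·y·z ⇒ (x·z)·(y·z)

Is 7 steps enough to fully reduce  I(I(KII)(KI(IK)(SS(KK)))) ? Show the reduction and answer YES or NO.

Answer: YES — reaches normal form SS(KK) in 6 ≤ 7 steps

Working:
  start: I(I(KII)(KI(IK)(SS(KK))))
  [1] I(KII)(KI(IK)(SS(KK)))
  [2] KII(KI(IK)(SS(KK)))
  [3] I(KI(IK)(SS(KK)))
  [4] KI(IK)(SS(KK))
  [5] I(SS(KK))
  [6] SS(KK)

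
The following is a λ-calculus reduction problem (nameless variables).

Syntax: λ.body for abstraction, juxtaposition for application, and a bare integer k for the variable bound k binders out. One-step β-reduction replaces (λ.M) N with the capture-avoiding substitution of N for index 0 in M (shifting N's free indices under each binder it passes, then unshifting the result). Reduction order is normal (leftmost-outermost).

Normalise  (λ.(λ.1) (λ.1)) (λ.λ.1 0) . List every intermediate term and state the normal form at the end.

  start: (λ.(λ.1) (λ.1)) (λ.λ.1 0)
  →1  (λ.λ.λ.1 0) (λ.λ.λ.1 0)
  →2  λ.λ.1 0

Answer: normal form = λ.λ.1 0  (in 2 steps)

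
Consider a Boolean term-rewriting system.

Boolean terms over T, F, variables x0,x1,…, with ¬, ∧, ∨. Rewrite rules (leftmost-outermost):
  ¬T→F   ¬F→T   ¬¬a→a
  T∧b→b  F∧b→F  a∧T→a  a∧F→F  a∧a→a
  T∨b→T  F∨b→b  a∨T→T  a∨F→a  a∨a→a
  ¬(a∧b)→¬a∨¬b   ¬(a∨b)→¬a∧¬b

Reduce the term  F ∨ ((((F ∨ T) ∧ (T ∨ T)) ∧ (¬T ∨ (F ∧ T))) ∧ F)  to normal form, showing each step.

  start: F ∨ ((((F ∨ T) ∧ (T ∨ T)) ∧ (¬T ∨ (F ∧ T))) ∧ F)
  →1  (((F ∨ T) ∧ (T ∨ T)) ∧ (¬T ∨ (F ∧ T))) ∧ F
  →2  F

Answer: normal form = F  (in 2 steps)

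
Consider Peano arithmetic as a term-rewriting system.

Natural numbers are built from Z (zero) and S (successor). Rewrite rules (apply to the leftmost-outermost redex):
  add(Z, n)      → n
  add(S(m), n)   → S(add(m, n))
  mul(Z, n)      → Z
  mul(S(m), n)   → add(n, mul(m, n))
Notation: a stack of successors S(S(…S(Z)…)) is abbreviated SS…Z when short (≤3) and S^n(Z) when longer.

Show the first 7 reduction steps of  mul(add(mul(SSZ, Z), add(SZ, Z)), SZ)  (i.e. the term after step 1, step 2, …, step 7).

  start: mul(add(mul(SSZ, Z), add(SZ, Z)), SZ)
  →1  mul(add(add(Z, mul(SZ, Z)), add(SZ, Z)), SZ)
  →2  mul(add(mul(SZ, Z), add(SZ, Z)), SZ)
  →3  mul(add(add(Z, mul(Z, Z)), add(SZ, Z)), SZ)
  →4  mul(add(mul(Z, Z), add(SZ, Z)), SZ)
  →5  mul(add(Z, add(SZ, Z)), SZ)
  →6  mul(add(SZ, Z), SZ)
  →7  mul(S(add(Z, Z)), SZ)

Answer: after 7 steps: mul(S(add(Z, Z)), SZ)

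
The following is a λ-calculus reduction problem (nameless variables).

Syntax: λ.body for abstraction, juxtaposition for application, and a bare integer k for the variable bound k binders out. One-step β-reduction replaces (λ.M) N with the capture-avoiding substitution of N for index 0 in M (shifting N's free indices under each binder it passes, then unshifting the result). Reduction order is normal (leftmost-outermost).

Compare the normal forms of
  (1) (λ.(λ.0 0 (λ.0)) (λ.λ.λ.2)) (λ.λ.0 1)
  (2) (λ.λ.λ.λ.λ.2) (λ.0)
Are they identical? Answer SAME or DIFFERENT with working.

Answer: SAME — A ⇓ λ.λ.λ.λ.2, B ⇓ λ.λ.λ.λ.2

Derivation:
Term A:
  start: (λ.(λ.0 0 (λ.0)) (λ.λ.λ.2)) (λ.λ.0 1)
  step 1: (λ.0 0 (λ.0)) (λ.λ.λ.2)
  step 2: (λ.λ.λ.2) (λ.λ.λ.2) (λ.0)
  step 3: (λ.λ.λ.λ.λ.2) (λ.0)
  step 4: λ.λ.λ.λ.2

Term B:
  start: (λ.λ.λ.λ.λ.2) (λ.0)
  step 1: λ.λ.λ.λ.2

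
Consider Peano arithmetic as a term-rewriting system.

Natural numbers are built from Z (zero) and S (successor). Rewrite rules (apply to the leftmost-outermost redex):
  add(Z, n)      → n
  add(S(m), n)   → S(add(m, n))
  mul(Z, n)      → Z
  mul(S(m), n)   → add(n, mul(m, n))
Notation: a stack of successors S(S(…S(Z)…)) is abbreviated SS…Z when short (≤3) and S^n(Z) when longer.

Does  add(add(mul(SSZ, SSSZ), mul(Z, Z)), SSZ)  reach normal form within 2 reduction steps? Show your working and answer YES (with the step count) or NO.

Answer: NO — after 2 steps the term is add(add(S(add(SSZ, mul(SZ, SSSZ))), mul(Z, Z)), SSZ), not yet normal

Derivation:
  start: add(add(mul(SSZ, SSSZ), mul(Z, Z)), SSZ)
  [1] add(add(add(SSSZ, mul(SZ, SSSZ)), mul(Z, Z)), SSZ)
  [2] add(add(S(add(SSZ, mul(SZ, SSSZ))), mul(Z, Z)), SSZ)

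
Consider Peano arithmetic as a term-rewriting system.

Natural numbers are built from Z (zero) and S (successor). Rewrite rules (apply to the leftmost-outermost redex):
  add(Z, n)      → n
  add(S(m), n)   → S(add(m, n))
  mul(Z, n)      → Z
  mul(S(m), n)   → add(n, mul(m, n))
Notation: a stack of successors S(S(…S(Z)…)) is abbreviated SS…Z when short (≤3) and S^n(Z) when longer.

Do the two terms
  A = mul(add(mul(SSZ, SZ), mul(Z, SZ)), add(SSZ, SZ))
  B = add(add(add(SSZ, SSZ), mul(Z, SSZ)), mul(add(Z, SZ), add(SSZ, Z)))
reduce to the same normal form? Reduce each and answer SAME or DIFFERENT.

Answer: SAME — A ⇓ S^6(Z), B ⇓ S^6(Z)

Working:
Term A:
  start: mul(add(mul(SSZ, SZ), mul(Z, SZ)), add(SSZ, SZ))
  step 1: mul(add(add(SZ, mul(SZ, SZ)), mul(Z, SZ)), add(SSZ, SZ))
  step 2: mul(add(S(add(Z, mul(SZ, SZ))), mul(Z, SZ)), add(SSZ, SZ))
  step 3: mul(S(add(add(Z, mul(SZ, SZ)), mul(Z, SZ))), add(SSZ, SZ))
  step 4: add(add(SSZ, SZ), mul(add(add(Z, mul(SZ, SZ)), mul(Z, SZ)), add(SSZ, SZ)))
  step 5: add(S(add(SZ, SZ)), mul(add(add(Z, mul(SZ, SZ)), mul(Z, SZ)), add(SSZ, SZ)))
  step 6: S(add(add(SZ, SZ), mul(add(add(Z, mul(SZ, SZ)), mul(Z, SZ)), add(SSZ, SZ))))
  step 7: S(add(S(add(Z, SZ)), mul(add(add(Z, mul(SZ, SZ)), mul(Z, SZ)), add(SSZ, SZ))))
  step 8: S(S(add(add(Z, SZ), mul(add(add(Z, mul(SZ, SZ)), mul(Z, SZ)), add(SSZ, SZ)))))
  step 9: S(S(add(SZ, mul(add(add(Z, mul(SZ, SZ)), mul(Z, SZ)), add(SSZ, SZ)))))
  step 10: S(S(S(add(Z, mul(add(add(Z, mul(SZ, SZ)), mul(Z, SZ)), add(SSZ, SZ))))))
  step 11: S(S(S(mul(add(add(Z, mul(SZ, SZ)), mul(Z, SZ)), add(SSZ, SZ)))))
  step 12: S(S(S(mul(add(mul(SZ, SZ), mul(Z, SZ)), add(SSZ, SZ)))))
  step 13: S(S(S(mul(add(add(SZ, mul(Z, SZ)), mul(Z, SZ)), add(SSZ, SZ)))))
  step 14: S(S(S(mul(add(S(add(Z, mul(Z, SZ))), mul(Z, SZ)), add(SSZ, SZ)))))
  step 15: S(S(S(mul(S(add(add(Z, mul(Z, SZ)), mul(Z, SZ))), add(SSZ, SZ)))))
  step 16: S(S(S(add(add(SSZ, SZ), mul(add(add(Z, mul(Z, SZ)), mul(Z, SZ)), add(SSZ, SZ))))))
  step 17: S(S(S(add(S(add(SZ, SZ)), mul(add(add(Z, mul(Z, SZ)), mul(Z, SZ)), add(SSZ, SZ))))))
  step 18: S(S(S(S(add(add(SZ, SZ), mul(add(add(Z, mul(Z, SZ)), mul(Z, SZ)), add(SSZ, SZ)))))))
  step 19: S(S(S(S(add(S(add(Z, SZ)), mul(add(add(Z, mul(Z, SZ)), mul(Z, SZ)), add(SSZ, SZ)))))))
  step 20: S(S(S(S(S(add(add(Z, SZ), mul(add(add(Z, mul(Z, SZ)), mul(Z, SZ)), add(SSZ, SZ))))))))
  step 21: S(S(S(S(S(add(SZ, mul(add(add(Z, mul(Z, SZ)), mul(Z, SZ)), add(SSZ, SZ))))))))
  step 22: S(S(S(S(S(S(add(Z, mul(add(add(Z, mul(Z, SZ)), mul(Z, SZ)), add(SSZ, SZ)))))))))
  step 23: S(S(S(S(S(S(mul(add(add(Z, mul(Z, SZ)), mul(Z, SZ)), add(SSZ, SZ))))))))
  step 24: S(S(S(S(S(S(mul(add(mul(Z, SZ), mul(Z, SZ)), add(SSZ, SZ))))))))
  step 25: S(S(S(S(S(S(mul(add(Z, mul(Z, SZ)), add(SSZ, SZ))))))))
  step 26: S(S(S(S(S(S(mul(mul(Z, SZ), add(SSZ, SZ))))))))
  step 27: S(S(S(S(S(S(mul(Z, add(SSZ, SZ))))))))
  step 28: S^6(Z)

Term B:
  start: add(add(add(SSZ, SSZ), mul(Z, SSZ)), mul(add(Z, SZ), add(SSZ, Z)))
  step 1: add(add(S(add(SZ, SSZ)), mul(Z, SSZ)), mul(add(Z, SZ), add(SSZ, Z)))
  step 2: add(S(add(add(SZ, SSZ), mul(Z, SSZ))), mul(add(Z, SZ), add(SSZ, Z)))
  step 3: S(add(add(add(SZ, SSZ), mul(Z, SSZ)), mul(add(Z, SZ), add(SSZ, Z))))
  step 4: S(add(add(S(add(Z, SSZ)), mul(Z, SSZ)), mul(add(Z, SZ), add(SSZ, Z))))
  step 5: S(add(S(add(add(Z, SSZ), mul(Z, SSZ))), mul(add(Z, SZ), add(SSZ, Z))))
  step 6: S(S(add(add(add(Z, SSZ), mul(Z, SSZ)), mul(add(Z, SZ), add(SSZ, Z)))))
  step 7: S(S(add(add(SSZ, mul(Z, SSZ)), mul(add(Z, SZ), add(SSZ, Z)))))
  step 8: S(S(add(S(add(SZ, mul(Z, SSZ))), mul(add(Z, SZ), add(SSZ, Z)))))
  step 9: S(S(S(add(add(SZ, mul(Z, SSZ)), mul(add(Z, SZ), add(SSZ, Z))))))
  step 10: S(S(S(add(S(add(Z, mul(Z, SSZ))), mul(add(Z, SZ), add(SSZ, Z))))))
  step 11: S(S(S(S(add(add(Z, mul(Z, SSZ)), mul(add(Z, SZ), add(SSZ, Z)))))))
  step 12: S(S(S(S(add(mul(Z, SSZ), mul(add(Z, SZ), add(SSZ, Z)))))))
  step 13: S(S(S(S(add(Z, mul(add(Z, SZ), add(SSZ, Z)))))))
  step 14: S(S(S(S(mul(add(Z, SZ), add(SSZ, Z))))))
  step 15: S(S(S(S(mul(SZ, add(SSZ, Z))))))
  step 16: S(S(S(S(add(add(SSZ, Z), mul(Z, add(SSZ, Z)))))))
  step 17: S(S(S(S(add(S(add(SZ, Z)), mul(Z, add(SSZ, Z)))))))
  step 18: S(S(S(S(S(add(add(SZ, Z), mul(Z, add(SSZ, Z))))))))
  step 19: S(S(S(S(S(add(S(add(Z, Z)), mul(Z, add(SSZ, Z))))))))
  step 20: S(S(S(S(S(S(add(add(Z, Z), mul(Z, add(SSZ, Z)))))))))
  step 21: S(S(S(S(S(S(add(Z, mul(Z, add(SSZ, Z)))))))))
  step 22: S(S(S(S(S(S(mul(Z, add(SSZ, Z))))))))
  step 23: S^6(Z)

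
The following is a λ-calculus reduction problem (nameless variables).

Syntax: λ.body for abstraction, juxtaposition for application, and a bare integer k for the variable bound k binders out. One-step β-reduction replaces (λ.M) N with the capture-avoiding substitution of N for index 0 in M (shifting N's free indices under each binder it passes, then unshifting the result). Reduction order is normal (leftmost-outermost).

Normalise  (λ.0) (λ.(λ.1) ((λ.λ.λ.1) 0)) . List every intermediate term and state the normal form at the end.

Answer: normal form = λ.0  (in 2 steps)

Working:
  start: (λ.0) (λ.(λ.1) ((λ.λ.λ.1) 0))
  [1] λ.(λ.1) ((λ.λ.λ.1) 0)
  [2] λ.0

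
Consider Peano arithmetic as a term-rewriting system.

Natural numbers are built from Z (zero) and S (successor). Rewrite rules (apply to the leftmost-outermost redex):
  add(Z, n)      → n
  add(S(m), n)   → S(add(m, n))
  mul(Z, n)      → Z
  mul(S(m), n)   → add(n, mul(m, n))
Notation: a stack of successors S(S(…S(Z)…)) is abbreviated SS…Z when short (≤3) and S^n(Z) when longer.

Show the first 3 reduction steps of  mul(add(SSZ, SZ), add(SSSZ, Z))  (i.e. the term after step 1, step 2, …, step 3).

Answer: after 3 steps: add(S(add(SSZ, Z)), mul(add(SZ, SZ), add(SSSZ, Z)))

Reduction:
  start: mul(add(SSZ, SZ), add(SSSZ, Z))
  →1  mul(S(add(SZ, SZ)), add(SSSZ, Z))
  →2  add(add(SSSZ, Z), mul(add(SZ, SZ), add(SSSZ, Z)))
  →3  add(S(add(SSZ, Z)), mul(add(SZ, SZ), add(SSSZ, Z)))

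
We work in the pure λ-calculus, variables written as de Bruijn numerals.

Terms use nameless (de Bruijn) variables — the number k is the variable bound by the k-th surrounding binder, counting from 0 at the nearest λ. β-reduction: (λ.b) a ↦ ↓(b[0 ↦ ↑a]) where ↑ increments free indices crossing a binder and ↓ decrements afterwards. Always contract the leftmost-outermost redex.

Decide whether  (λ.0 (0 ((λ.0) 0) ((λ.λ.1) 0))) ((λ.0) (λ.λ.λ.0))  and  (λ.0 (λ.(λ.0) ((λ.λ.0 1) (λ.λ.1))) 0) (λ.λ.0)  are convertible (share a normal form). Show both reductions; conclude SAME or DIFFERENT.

Answer: SAME — A ⇓ λ.λ.0, B ⇓ λ.λ.0

Reduction:
Term A:
  start: (λ.0 (0 ((λ.0) 0) ((λ.λ.1) 0))) ((λ.0) (λ.λ.λ.0))
  step 1: (λ.0) (λ.λ.λ.0) ((λ.0) (λ.λ.λ.0) ((λ.0) ((λ.0) (λ.λ.λ.0))) ((λ.λ.1) ((λ.0) (λ.λ.λ.0))))
  step 2: (λ.λ.λ.0) ((λ.0) (λ.λ.λ.0) ((λ.0) ((λ.0) (λ.λ.λ.0))) ((λ.λ.1) ((λ.0) (λ.λ.λ.0))))
  step 3: λ.λ.0

Term B:
  start: (λ.0 (λ.(λ.0) ((λ.λ.0 1) (λ.λ.1))) 0) (λ.λ.0)
  step 1: (λ.λ.0) (λ.(λ.0) ((λ.λ.0 1) (λ.λ.1))) (λ.λ.0)
  step 2: (λ.0) (λ.λ.0)
  step 3: λ.λ.0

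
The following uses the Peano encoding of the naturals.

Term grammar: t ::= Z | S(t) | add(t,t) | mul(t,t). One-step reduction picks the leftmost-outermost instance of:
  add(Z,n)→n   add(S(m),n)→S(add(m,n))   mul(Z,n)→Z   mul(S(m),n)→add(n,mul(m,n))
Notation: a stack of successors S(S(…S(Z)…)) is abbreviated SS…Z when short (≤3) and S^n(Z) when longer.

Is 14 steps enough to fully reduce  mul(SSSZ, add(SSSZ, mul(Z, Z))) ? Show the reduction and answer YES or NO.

  start: mul(SSSZ, add(SSSZ, mul(Z, Z)))
  [1] add(add(SSSZ, mul(Z, Z)), mul(SSZ, add(SSSZ, mul(Z, Z))))
  [2] add(S(add(SSZ, mul(Z, Z))), mul(SSZ, add(SSSZ, mul(Z, Z))))
  [3] S(add(add(SSZ, mul(Z, Z)), mul(SSZ, add(SSSZ, mul(Z, Z)))))
  [4] S(add(S(add(SZ, mul(Z, Z))), mul(SSZ, add(SSSZ, mul(Z, Z)))))
  [5] S(S(add(add(SZ, mul(Z, Z)), mul(SSZ, add(SSSZ, mul(Z, Z))))))
  [6] S(S(add(S(add(Z, mul(Z, Z))), mul(SSZ, add(SSSZ, mul(Z, Z))))))
  [7] S(S(S(add(add(Z, mul(Z, Z)), mul(SSZ, add(SSSZ, mul(Z, Z)))))))
  [8] S(S(S(add(mul(Z, Z), mul(SSZ, add(SSSZ, mul(Z, Z)))))))
  [9] S(S(S(add(Z, mul(SSZ, add(SSSZ, mul(Z, Z)))))))
  [10] S(S(S(mul(SSZ, add(SSSZ, mul(Z, Z))))))
  [11] S(S(S(add(add(SSSZ, mul(Z, Z)), mul(SZ, add(SSSZ, mul(Z, Z)))))))
  [12] S(S(S(add(S(add(SSZ, mul(Z, Z))), mul(SZ, add(SSSZ, mul(Z, Z)))))))
  [13] S(S(S(S(add(add(SSZ, mul(Z, Z)), mul(SZ, add(SSSZ, mul(Z, Z))))))))
  [14] S(S(S(S(add(S(add(SZ, mul(Z, Z))), mul(SZ, add(SSSZ, mul(Z, Z))))))))

Answer: NO — after 14 steps the term is S(S(S(S(add(S(add(SZ, mul(Z, Z))), mul(SZ, add(SSSZ, mul(Z, Z)))))))), not yet normal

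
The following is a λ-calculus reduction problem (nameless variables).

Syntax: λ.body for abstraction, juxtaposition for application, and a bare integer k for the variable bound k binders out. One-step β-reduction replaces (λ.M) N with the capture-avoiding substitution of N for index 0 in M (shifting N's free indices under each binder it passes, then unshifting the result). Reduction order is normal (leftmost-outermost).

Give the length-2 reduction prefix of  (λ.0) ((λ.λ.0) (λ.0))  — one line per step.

Answer: after 2 steps: λ.0

Working:
  start: (λ.0) ((λ.λ.0) (λ.0))
  step 1: (λ.λ.0) (λ.0)
  step 2: λ.0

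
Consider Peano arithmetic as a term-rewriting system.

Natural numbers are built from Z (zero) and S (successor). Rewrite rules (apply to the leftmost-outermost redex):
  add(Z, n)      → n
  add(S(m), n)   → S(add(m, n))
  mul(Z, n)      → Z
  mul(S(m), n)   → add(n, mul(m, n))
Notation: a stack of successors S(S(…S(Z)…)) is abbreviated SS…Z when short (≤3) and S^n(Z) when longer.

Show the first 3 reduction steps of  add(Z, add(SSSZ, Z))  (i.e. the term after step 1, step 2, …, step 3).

  start: add(Z, add(SSSZ, Z))
  [1] add(SSSZ, Z)
  [2] S(add(SSZ, Z))
  [3] S(S(add(SZ, Z)))

Answer: after 3 steps: S(S(add(SZ, Z)))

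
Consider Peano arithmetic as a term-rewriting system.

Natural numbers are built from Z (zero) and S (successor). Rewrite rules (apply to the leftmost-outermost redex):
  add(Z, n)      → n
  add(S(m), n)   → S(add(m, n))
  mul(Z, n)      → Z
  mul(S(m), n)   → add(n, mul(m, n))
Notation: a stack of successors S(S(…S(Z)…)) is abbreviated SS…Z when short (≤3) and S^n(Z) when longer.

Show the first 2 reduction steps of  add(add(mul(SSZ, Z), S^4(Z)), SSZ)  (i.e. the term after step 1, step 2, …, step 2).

Answer: after 2 steps: add(add(mul(SZ, Z), S^4(Z)), SSZ)

Working:
  start: add(add(mul(SSZ, Z), S^4(Z)), SSZ)
  [1] add(add(add(Z, mul(SZ, Z)), S^4(Z)), SSZ)
  [2] add(add(mul(SZ, Z), S^4(Z)), SSZ)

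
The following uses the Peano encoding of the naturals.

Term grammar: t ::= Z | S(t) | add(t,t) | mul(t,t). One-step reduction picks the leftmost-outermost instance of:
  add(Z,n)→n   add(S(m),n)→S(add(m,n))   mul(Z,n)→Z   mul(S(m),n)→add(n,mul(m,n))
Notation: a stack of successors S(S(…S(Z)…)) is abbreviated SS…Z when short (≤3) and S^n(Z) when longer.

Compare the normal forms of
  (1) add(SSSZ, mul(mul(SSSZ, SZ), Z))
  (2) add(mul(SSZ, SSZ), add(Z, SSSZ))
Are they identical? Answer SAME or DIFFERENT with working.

Term A:
  start: add(SSSZ, mul(mul(SSSZ, SZ), Z))
  [1] S(add(SSZ, mul(mul(SSSZ, SZ), Z)))
  [2] S(S(add(SZ, mul(mul(SSSZ, SZ), Z))))
  [3] S(S(S(add(Z, mul(mul(SSSZ, SZ), Z)))))
  [4] S(S(S(mul(mul(SSSZ, SZ), Z))))
  [5] S(S(S(mul(add(SZ, mul(SSZ, SZ)), Z))))
  [6] S(S(S(mul(S(add(Z, mul(SSZ, SZ))), Z))))
  [7] S(S(S(add(Z, mul(add(Z, mul(SSZ, SZ)), Z)))))
  [8] S(S(S(mul(add(Z, mul(SSZ, SZ)), Z))))
  [9] S(S(S(mul(mul(SSZ, SZ), Z))))
  [10] S(S(S(mul(add(SZ, mul(SZ, SZ)), Z))))
  [11] S(S(S(mul(S(add(Z, mul(SZ, SZ))), Z))))
  [12] S(S(S(add(Z, mul(add(Z, mul(SZ, SZ)), Z)))))
  [13] S(S(S(mul(add(Z, mul(SZ, SZ)), Z))))
  [14] S(S(S(mul(mul(SZ, SZ), Z))))
  [15] S(S(S(mul(add(SZ, mul(Z, SZ)), Z))))
  [16] S(S(S(mul(S(add(Z, mul(Z, SZ))), Z))))
  [17] S(S(S(add(Z, mul(add(Z, mul(Z, SZ)), Z)))))
  [18] S(S(S(mul(add(Z, mul(Z, SZ)), Z))))
  [19] S(S(S(mul(mul(Z, SZ), Z))))
  [20] S(S(S(mul(Z, Z))))
  [21] SSSZ

Term B:
  start: add(mul(SSZ, SSZ), add(Z, SSSZ))
  [1] add(add(SSZ, mul(SZ, SSZ)), add(Z, SSSZ))
  [2] add(S(add(SZ, mul(SZ, SSZ))), add(Z, SSSZ))
  [3] S(add(add(SZ, mul(SZ, SSZ)), add(Z, SSSZ)))
  [4] S(add(S(add(Z, mul(SZ, SSZ))), add(Z, SSSZ)))
  [5] S(S(add(add(Z, mul(SZ, SSZ)), add(Z, SSSZ))))
  [6] S(S(add(mul(SZ, SSZ), add(Z, SSSZ))))
  [7] S(S(add(add(SSZ, mul(Z, SSZ)), add(Z, SSSZ))))
  [8] S(S(add(S(add(SZ, mul(Z, SSZ))), add(Z, SSSZ))))
  [9] S(S(S(add(add(SZ, mul(Z, SSZ)), add(Z, SSSZ)))))
  [10] S(S(S(add(S(add(Z, mul(Z, SSZ))), add(Z, SSSZ)))))
  [11] S(S(S(S(add(add(Z, mul(Z, SSZ)), add(Z, SSSZ))))))
  [12] S(S(S(S(add(mul(Z, SSZ), add(Z, SSSZ))))))
  [13] S(S(S(S(add(Z, add(Z, SSSZ))))))
  [14] S(S(S(S(add(Z, SSSZ)))))
  [15] S^7(Z)

Answer: DIFFERENT — A ⇓ SSSZ, B ⇓ S^7(Z)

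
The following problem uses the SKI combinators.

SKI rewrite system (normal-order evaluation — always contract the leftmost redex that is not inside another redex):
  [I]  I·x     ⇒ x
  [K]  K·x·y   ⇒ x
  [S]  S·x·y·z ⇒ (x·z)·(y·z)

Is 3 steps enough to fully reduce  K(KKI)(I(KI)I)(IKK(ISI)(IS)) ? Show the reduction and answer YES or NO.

Answer: NO — after 3 steps the term is K(KK(ISI)(IS)), not yet normal

Working:
  start: K(KKI)(I(KI)I)(IKK(ISI)(IS))
  [1] KKI(IKK(ISI)(IS))
  [2] K(IKK(ISI)(IS))
  [3] K(KK(ISI)(IS))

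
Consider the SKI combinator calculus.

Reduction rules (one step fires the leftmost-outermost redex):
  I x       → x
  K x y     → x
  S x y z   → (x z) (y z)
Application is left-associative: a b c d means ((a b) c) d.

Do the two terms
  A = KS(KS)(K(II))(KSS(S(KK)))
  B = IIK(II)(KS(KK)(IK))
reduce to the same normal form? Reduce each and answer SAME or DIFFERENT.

Term A:
  start: KS(KS)(K(II))(KSS(S(KK)))
  →1  S(K(II))(KSS(S(KK)))
  →2  S(KI)(KSS(S(KK)))
  →3  S(KI)(S(S(KK)))

Term B:
  start: IIK(II)(KS(KK)(IK))
  →1  IK(II)(KS(KK)(IK))
  →2  K(II)(KS(KK)(IK))
  →3  II
  →4  I

Answer: DIFFERENT — A ⇓ S(KI)(S(S(KK))), B ⇓ I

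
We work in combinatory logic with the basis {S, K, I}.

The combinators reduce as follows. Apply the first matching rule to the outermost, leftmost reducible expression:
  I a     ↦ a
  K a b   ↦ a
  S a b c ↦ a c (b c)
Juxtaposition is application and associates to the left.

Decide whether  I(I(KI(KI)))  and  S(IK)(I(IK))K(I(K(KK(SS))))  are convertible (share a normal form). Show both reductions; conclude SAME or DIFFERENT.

Answer: DIFFERENT — A ⇓ I, B ⇓ K(KK)

Reduction:
Term A:
  start: I(I(KI(KI)))
  step 1: I(KI(KI))
  step 2: KI(KI)
  step 3: I

Term B:
  start: S(IK)(I(IK))K(I(K(KK(SS))))
  step 1: IKK(I(IK)K)(I(K(KK(SS))))
  step 2: KK(I(IK)K)(I(K(KK(SS))))
  step 3: K(I(K(KK(SS))))
  step 4: K(K(KK(SS)))
  step 5: K(KK)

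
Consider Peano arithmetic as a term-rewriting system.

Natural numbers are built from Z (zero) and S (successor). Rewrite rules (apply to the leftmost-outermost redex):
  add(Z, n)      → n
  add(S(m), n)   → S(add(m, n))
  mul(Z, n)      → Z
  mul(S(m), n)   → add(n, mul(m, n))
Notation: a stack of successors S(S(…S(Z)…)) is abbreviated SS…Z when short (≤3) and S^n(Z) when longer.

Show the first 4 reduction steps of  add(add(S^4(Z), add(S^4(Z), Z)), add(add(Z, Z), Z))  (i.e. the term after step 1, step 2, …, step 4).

Answer: after 4 steps: S(S(add(add(SSZ, add(S^4(Z), Z)), add(add(Z, Z), Z))))

Reduction:
  start: add(add(S^4(Z), add(S^4(Z), Z)), add(add(Z, Z), Z))
  [1] add(S(add(SSSZ, add(S^4(Z), Z))), add(add(Z, Z), Z))
  [2] S(add(add(SSSZ, add(S^4(Z), Z)), add(add(Z, Z), Z)))
  [3] S(add(S(add(SSZ, add(S^4(Z), Z))), add(add(Z, Z), Z)))
  [4] S(S(add(add(SSZ, add(S^4(Z), Z)), add(add(Z, Z), Z))))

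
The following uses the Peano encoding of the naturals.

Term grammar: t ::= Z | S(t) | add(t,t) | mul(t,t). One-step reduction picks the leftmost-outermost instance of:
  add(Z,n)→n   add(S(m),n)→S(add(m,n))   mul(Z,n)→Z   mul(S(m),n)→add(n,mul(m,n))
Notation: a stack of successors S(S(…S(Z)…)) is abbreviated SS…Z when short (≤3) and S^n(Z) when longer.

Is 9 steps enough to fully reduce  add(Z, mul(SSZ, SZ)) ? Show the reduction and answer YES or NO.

Answer: YES — reaches normal form SSZ in 8 ≤ 9 steps

Derivation:
  start: add(Z, mul(SSZ, SZ))
  [1] mul(SSZ, SZ)
  [2] add(SZ, mul(SZ, SZ))
  [3] S(add(Z, mul(SZ, SZ)))
  [4] S(mul(SZ, SZ))
  [5] S(add(SZ, mul(Z, SZ)))
  [6] S(S(add(Z, mul(Z, SZ))))
  [7] S(S(mul(Z, SZ)))
  [8] SSZ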